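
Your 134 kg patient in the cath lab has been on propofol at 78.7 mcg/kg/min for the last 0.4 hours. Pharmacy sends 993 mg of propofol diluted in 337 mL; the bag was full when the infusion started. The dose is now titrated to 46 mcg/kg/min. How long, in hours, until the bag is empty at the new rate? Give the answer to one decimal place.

2.0 hours

Initial rate:
Dose = 78.7 mcg/kg/min × 134 kg = 10545.8 mcg/min
10545.8 mcg/min × 60 min/hr = 632748 mcg/hr
Concentration = 993 mg ÷ 337 mL = 2.946588 mg/mL = 2946.588 mcg/mL
Rate = 632748 mcg/hr ÷ 2946.588 mcg/mL = 214.7393 mL/hr
Volume infused so far = 214.7393 mL/hr × 0.4 hr = 85.8957 mL
Volume remaining = 337 − 85.8957 = 251.1043 mL
New rate:
Dose = 46 mcg/kg/min × 134 kg = 6164 mcg/min
6164 mcg/min × 60 min/hr = 369840 mcg/hr
Rate = 369840 mcg/hr ÷ 2946.588 mcg/mL = 125.5147 mL/hr
Time remaining = 251.1043 mL ÷ 125.5147 mL/hr = 2.000597 hr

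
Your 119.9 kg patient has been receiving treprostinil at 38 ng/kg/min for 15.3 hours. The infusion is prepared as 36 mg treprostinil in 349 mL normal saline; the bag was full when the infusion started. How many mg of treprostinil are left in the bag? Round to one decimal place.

Dose = 38 ng/kg/min × 119.9 kg = 4556.2 ng/min
4556.2 ng/min × 60 min/hr = 273372 ng/hr
Concentration = 36 mg ÷ 349 mL = 0.1031519 mg/mL = 103151.9 ng/mL
Rate = 273372 ng/hr ÷ 103151.9 ng/mL = 2.65019 mL/hr
Volume infused = 2.65019 mL/hr × 15.3 hr = 40.5479 mL
Volume remaining = 349 − 40.5479 = 308.4521 mL
Drug remaining = 308.4521 mL × 103151.9 ng/mL = 31817408 ng = 31.81741 mg

31.8 mg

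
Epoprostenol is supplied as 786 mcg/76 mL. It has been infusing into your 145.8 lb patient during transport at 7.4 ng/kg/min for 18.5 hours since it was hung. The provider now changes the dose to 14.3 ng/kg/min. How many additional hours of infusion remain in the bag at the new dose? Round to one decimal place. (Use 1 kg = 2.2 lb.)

4.2 hours

Initial rate:
Weight = 145.8 lb ÷ 2.2 lb/kg = 66.27273 kg
Dose = 7.4 ng/kg/min × 66.27273 kg = 490.4182 ng/min
490.4182 ng/min × 60 min/hr = 29425.09 ng/hr
Concentration = 786 mcg ÷ 76 mL = 10.34211 mcg/mL = 10342.11 ng/mL
Rate = 29425.09 ng/hr ÷ 10342.11 ng/mL = 2.845174 mL/hr
Volume infused so far = 2.845174 mL/hr × 18.5 hr = 52.63572 mL
Volume remaining = 76 − 52.63572 = 23.36428 mL
New rate:
Dose = 14.3 ng/kg/min × 66.27273 kg = 947.7 ng/min
947.7 ng/min × 60 min/hr = 56862 ng/hr
Rate = 56862 ng/hr ÷ 10342.11 ng/mL = 5.498107 mL/hr
Time remaining = 23.36428 mL ÷ 5.498107 mL/hr = 4.249513 hr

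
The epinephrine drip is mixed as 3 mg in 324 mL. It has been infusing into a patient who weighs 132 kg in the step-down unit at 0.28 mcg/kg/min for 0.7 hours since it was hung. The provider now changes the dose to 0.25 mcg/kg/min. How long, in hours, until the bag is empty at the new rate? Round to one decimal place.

Initial rate:
Dose = 0.28 mcg/kg/min × 132 kg = 36.96 mcg/min
36.96 mcg/min × 60 min/hr = 2217.6 mcg/hr
Concentration = 3 mg ÷ 324 mL = 0.009259259 mg/mL = 9.259259 mcg/mL
Rate = 2217.6 mcg/hr ÷ 9.259259 mcg/mL = 239.5008 mL/hr
Volume infused so far = 239.5008 mL/hr × 0.7 hr = 167.6506 mL
Volume remaining = 324 − 167.6506 = 156.3494 mL
New rate:
Dose = 0.25 mcg/kg/min × 132 kg = 33 mcg/min
33 mcg/min × 60 min/hr = 1980 mcg/hr
Rate = 1980 mcg/hr ÷ 9.259259 mcg/mL = 213.84 mL/hr
Time remaining = 156.3494 mL ÷ 213.84 mL/hr = 0.7311515 hr

0.7 hours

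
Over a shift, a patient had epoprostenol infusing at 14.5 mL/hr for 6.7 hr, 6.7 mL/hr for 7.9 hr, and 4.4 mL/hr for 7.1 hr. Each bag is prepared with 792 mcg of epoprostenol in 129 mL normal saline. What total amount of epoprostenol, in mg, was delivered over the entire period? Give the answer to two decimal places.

1.11 mg

Concentration = 792 mcg ÷ 129 mL = 6.139535 mcg/mL
Stage 1: 14.5 mL/hr × 6.7 hr = 97.15 mL → 97.15 mL × 6.139535 mcg/mL = 596.4558 mcg
Stage 2: 6.7 mL/hr × 7.9 hr = 52.93 mL → 52.93 mL × 6.139535 mcg/mL = 324.9656 mcg
Stage 3: 4.4 mL/hr × 7.1 hr = 31.24 mL → 31.24 mL × 6.139535 mcg/mL = 191.7991 mcg
Total = 596.4558 + 324.9656 + 191.7991 = 1113.22 mcg = 1.11322 mg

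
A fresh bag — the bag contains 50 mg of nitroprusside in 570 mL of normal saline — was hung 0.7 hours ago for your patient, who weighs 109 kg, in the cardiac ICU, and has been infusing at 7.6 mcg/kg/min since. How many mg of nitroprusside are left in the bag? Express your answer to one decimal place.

15.2 mg

Dose = 7.6 mcg/kg/min × 109 kg = 828.4 mcg/min
828.4 mcg/min × 60 min/hr = 49704 mcg/hr
Concentration = 50 mg ÷ 570 mL = 0.0877193 mg/mL = 87.7193 mcg/mL
Rate = 49704 mcg/hr ÷ 87.7193 mcg/mL = 566.6256 mL/hr
Volume infused = 566.6256 mL/hr × 0.7 hr = 396.6379 mL
Volume remaining = 570 − 396.6379 = 173.3621 mL
Drug remaining = 173.3621 mL × 87.7193 mcg/mL = 15207.2 mcg = 15.2072 mg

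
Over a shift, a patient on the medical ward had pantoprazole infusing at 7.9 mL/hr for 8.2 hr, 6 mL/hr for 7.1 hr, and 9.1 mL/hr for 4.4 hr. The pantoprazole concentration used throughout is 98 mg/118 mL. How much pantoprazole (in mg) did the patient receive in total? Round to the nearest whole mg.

Concentration = 98 mg ÷ 118 mL = 0.8305085 mg/mL
Stage 1: 7.9 mL/hr × 8.2 hr = 64.78 mL → 64.78 mL × 0.8305085 mg/mL = 53.80034 mg
Stage 2: 6 mL/hr × 7.1 hr = 42.6 mL → 42.6 mL × 0.8305085 mg/mL = 35.37966 mg
Stage 3: 9.1 mL/hr × 4.4 hr = 40.04 mL → 40.04 mL × 0.8305085 mg/mL = 33.25356 mg
Total = 53.80034 + 35.37966 + 33.25356 = 122.4336 mg

122 mg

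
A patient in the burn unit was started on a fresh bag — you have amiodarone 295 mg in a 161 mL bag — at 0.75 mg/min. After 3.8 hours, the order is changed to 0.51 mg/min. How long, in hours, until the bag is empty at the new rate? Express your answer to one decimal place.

4.1 hours

Initial rate:
0.75 mg/min × 60 min/hr = 45 mg/hr
Concentration = 295 mg ÷ 161 mL = 1.832298 mg/mL
Rate = 45 mg/hr ÷ 1.832298 mg/mL = 24.55932 mL/hr
Volume infused so far = 24.55932 mL/hr × 3.8 hr = 93.32542 mL
Volume remaining = 161 − 93.32542 = 67.67458 mL
New rate:
0.51 mg/min × 60 min/hr = 30.6 mg/hr
Rate = 30.6 mg/hr ÷ 1.832298 mg/mL = 16.70034 mL/hr
Time remaining = 67.67458 mL ÷ 16.70034 mL/hr = 4.052288 hr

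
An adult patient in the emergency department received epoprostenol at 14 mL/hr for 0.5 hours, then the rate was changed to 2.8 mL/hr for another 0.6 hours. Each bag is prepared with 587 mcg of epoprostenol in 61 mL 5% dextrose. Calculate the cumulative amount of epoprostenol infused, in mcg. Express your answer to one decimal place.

83.5 mcg

Concentration = 587 mcg ÷ 61 mL = 9.622951 mcg/mL
Stage 1: 14 mL/hr × 0.5 hr = 7 mL → 7 mL × 9.622951 mcg/mL = 67.36066 mcg
Stage 2: 2.8 mL/hr × 0.6 hr = 1.68 mL → 1.68 mL × 9.622951 mcg/mL = 16.16656 mcg
Total = 67.36066 + 16.16656 = 83.52721 mcg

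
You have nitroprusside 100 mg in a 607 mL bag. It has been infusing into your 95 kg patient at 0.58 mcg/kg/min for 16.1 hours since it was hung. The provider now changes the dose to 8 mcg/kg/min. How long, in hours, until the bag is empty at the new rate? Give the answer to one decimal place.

Initial rate:
Dose = 0.58 mcg/kg/min × 95 kg = 55.1 mcg/min
55.1 mcg/min × 60 min/hr = 3306 mcg/hr
Concentration = 100 mg ÷ 607 mL = 0.1647446 mg/mL = 164.7446 mcg/mL
Rate = 3306 mcg/hr ÷ 164.7446 mcg/mL = 20.06742 mL/hr
Volume infused so far = 20.06742 mL/hr × 16.1 hr = 323.0855 mL
Volume remaining = 607 − 323.0855 = 283.9145 mL
New rate:
Dose = 8 mcg/kg/min × 95 kg = 760 mcg/min
760 mcg/min × 60 min/hr = 45600 mcg/hr
Rate = 45600 mcg/hr ÷ 164.7446 mcg/mL = 276.792 mL/hr
Time remaining = 283.9145 mL ÷ 276.792 mL/hr = 1.025732 hr

1.0 hours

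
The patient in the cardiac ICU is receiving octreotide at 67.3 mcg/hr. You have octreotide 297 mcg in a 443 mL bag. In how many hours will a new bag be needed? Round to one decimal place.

Concentration = 297 mcg ÷ 443 mL = 0.6704289 mcg/mL
Rate = 67.3 mcg/hr ÷ 0.6704289 mcg/mL = 100.3835 mL/hr
Duration = 443 mL ÷ 100.3835 mL/hr = 4.413076 hr

4.4 hours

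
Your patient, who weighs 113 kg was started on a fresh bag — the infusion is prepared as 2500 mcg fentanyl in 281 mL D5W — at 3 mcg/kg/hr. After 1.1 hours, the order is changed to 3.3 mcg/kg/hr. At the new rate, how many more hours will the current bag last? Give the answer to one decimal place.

Initial rate:
Dose = 3 mcg/kg/hr × 113 kg = 339 mcg/hr
Concentration = 2500 mcg ÷ 281 mL = 8.896797 mcg/mL
Rate = 339 mcg/hr ÷ 8.896797 mcg/mL = 38.1036 mL/hr
Volume infused so far = 38.1036 mL/hr × 1.1 hr = 41.91396 mL
Volume remaining = 281 − 41.91396 = 239.086 mL
New rate:
Dose = 3.3 mcg/kg/hr × 113 kg = 372.9 mcg/hr
Rate = 372.9 mcg/hr ÷ 8.896797 mcg/mL = 41.91396 mL/hr
Time remaining = 239.086 mL ÷ 41.91396 mL/hr = 5.70421 hr

5.7 hours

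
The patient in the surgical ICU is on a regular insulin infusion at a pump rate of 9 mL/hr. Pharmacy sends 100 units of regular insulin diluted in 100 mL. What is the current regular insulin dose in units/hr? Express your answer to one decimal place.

Concentration = 100 units ÷ 100 mL = 1 units/mL
Drug rate = 9 mL/hr × 1 units/mL = 9 units/hr

9.0 units/hr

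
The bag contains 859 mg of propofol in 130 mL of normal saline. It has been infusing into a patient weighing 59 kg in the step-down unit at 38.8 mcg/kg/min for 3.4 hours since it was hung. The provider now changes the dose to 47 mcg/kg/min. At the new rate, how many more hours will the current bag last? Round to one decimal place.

2.4 hours

Initial rate:
Dose = 38.8 mcg/kg/min × 59 kg = 2289.2 mcg/min
2289.2 mcg/min × 60 min/hr = 137352 mcg/hr
Concentration = 859 mg ÷ 130 mL = 6.607692 mg/mL = 6607.692 mcg/mL
Rate = 137352 mcg/hr ÷ 6607.692 mcg/mL = 20.78668 mL/hr
Volume infused so far = 20.78668 mL/hr × 3.4 hr = 70.67472 mL
Volume remaining = 130 − 70.67472 = 59.32528 mL
New rate:
Dose = 47 mcg/kg/min × 59 kg = 2773 mcg/min
2773 mcg/min × 60 min/hr = 166380 mcg/hr
Rate = 166380 mcg/hr ÷ 6607.692 mcg/mL = 25.17974 mL/hr
Time remaining = 59.32528 mL ÷ 25.17974 mL/hr = 2.356072 hr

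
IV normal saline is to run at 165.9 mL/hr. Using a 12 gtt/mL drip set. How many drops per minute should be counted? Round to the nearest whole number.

165.9 mL/hr ÷ 60 min/hr = 2.765 mL/min
2.765 mL/min × 12 gtt/mL = 33.18 gtt/min

33 gtt/min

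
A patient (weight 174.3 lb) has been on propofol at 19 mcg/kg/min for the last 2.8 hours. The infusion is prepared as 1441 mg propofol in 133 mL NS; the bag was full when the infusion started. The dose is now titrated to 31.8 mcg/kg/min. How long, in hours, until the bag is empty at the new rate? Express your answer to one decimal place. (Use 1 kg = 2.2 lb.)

7.9 hours

Initial rate:
Weight = 174.3 lb ÷ 2.2 lb/kg = 79.22727 kg
Dose = 19 mcg/kg/min × 79.22727 kg = 1505.318 mcg/min
1505.318 mcg/min × 60 min/hr = 90319.09 mcg/hr
Concentration = 1441 mg ÷ 133 mL = 10.83459 mg/mL = 10834.59 mcg/mL
Rate = 90319.09 mcg/hr ÷ 10834.59 mcg/mL = 8.336183 mL/hr
Volume infused so far = 8.336183 mL/hr × 2.8 hr = 23.34131 mL
Volume remaining = 133 − 23.34131 = 109.6587 mL
New rate:
Dose = 31.8 mcg/kg/min × 79.22727 kg = 2519.427 mcg/min
2519.427 mcg/min × 60 min/hr = 151165.6 mcg/hr
Rate = 151165.6 mcg/hr ÷ 10834.59 mcg/mL = 13.95214 mL/hr
Time remaining = 109.6587 mL ÷ 13.95214 mL/hr = 7.859634 hr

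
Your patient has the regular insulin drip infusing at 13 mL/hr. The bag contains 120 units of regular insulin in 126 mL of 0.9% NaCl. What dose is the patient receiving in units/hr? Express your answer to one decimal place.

12.4 units/hr

Concentration = 120 units ÷ 126 mL = 0.952381 units/mL
Drug rate = 13 mL/hr × 0.952381 units/mL = 12.38095 units/hr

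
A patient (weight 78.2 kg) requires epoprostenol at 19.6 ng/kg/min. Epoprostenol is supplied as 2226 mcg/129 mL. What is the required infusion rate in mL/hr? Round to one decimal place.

Dose = 19.6 ng/kg/min × 78.2 kg = 1532.72 ng/min
1532.72 ng/min × 60 min/hr = 91963.2 ng/hr
Concentration = 2226 mcg ÷ 129 mL = 17.25581 mcg/mL = 17255.81 ng/mL
Rate = 91963.2 ng/hr ÷ 17255.81 ng/mL = 5.329404 mL/hr

5.3 mL/hr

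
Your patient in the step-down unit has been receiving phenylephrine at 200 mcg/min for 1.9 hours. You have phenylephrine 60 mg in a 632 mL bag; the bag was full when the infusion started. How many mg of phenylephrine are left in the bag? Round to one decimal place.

37.2 mg

200 mcg/min × 60 min/hr = 12000 mcg/hr
Concentration = 60 mg ÷ 632 mL = 0.09493671 mg/mL = 94.93671 mcg/mL
Rate = 12000 mcg/hr ÷ 94.93671 mcg/mL = 126.4 mL/hr
Volume infused = 126.4 mL/hr × 1.9 hr = 240.16 mL
Volume remaining = 632 − 240.16 = 391.84 mL
Drug remaining = 391.84 mL × 94.93671 mcg/mL = 37200 mcg = 37.2 mg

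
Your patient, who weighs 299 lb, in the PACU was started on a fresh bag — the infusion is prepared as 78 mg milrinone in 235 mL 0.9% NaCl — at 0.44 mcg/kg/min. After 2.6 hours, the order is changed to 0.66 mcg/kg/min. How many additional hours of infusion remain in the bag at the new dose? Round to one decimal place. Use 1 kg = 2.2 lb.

12.8 hours

Initial rate:
Weight = 299 lb ÷ 2.2 lb/kg = 135.9091 kg
Dose = 0.44 mcg/kg/min × 135.9091 kg = 59.8 mcg/min
59.8 mcg/min × 60 min/hr = 3588 mcg/hr
Concentration = 78 mg ÷ 235 mL = 0.3319149 mg/mL = 331.9149 mcg/mL
Rate = 3588 mcg/hr ÷ 331.9149 mcg/mL = 10.81 mL/hr
Volume infused so far = 10.81 mL/hr × 2.6 hr = 28.106 mL
Volume remaining = 235 − 28.106 = 206.894 mL
New rate:
Dose = 0.66 mcg/kg/min × 135.9091 kg = 89.7 mcg/min
89.7 mcg/min × 60 min/hr = 5382 mcg/hr
Rate = 5382 mcg/hr ÷ 331.9149 mcg/mL = 16.215 mL/hr
Time remaining = 206.894 mL ÷ 16.215 mL/hr = 12.75942 hr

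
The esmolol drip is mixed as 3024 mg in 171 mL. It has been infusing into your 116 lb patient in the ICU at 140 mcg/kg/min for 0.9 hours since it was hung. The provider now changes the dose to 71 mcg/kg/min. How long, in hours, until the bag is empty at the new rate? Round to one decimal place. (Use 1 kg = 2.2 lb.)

Initial rate:
Weight = 116 lb ÷ 2.2 lb/kg = 52.72727 kg
Dose = 140 mcg/kg/min × 52.72727 kg = 7381.818 mcg/min
7381.818 mcg/min × 60 min/hr = 442909.1 mcg/hr
Concentration = 3024 mg ÷ 171 mL = 17.68421 mg/mL = 17684.21 mcg/mL
Rate = 442909.1 mcg/hr ÷ 17684.21 mcg/mL = 25.04545 mL/hr
Volume infused so far = 25.04545 mL/hr × 0.9 hr = 22.54091 mL
Volume remaining = 171 − 22.54091 = 148.4591 mL
New rate:
Dose = 71 mcg/kg/min × 52.72727 kg = 3743.636 mcg/min
3743.636 mcg/min × 60 min/hr = 224618.2 mcg/hr
Rate = 224618.2 mcg/hr ÷ 17684.21 mcg/mL = 12.70162 mL/hr
Time remaining = 148.4591 mL ÷ 12.70162 mL/hr = 11.6882 hr

11.7 hours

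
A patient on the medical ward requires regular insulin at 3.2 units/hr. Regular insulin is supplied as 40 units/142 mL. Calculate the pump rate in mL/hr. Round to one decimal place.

Concentration = 40 units ÷ 142 mL = 0.2816901 units/mL
Rate = 3.2 units/hr ÷ 0.2816901 units/mL = 11.36 mL/hr

11.4 mL/hr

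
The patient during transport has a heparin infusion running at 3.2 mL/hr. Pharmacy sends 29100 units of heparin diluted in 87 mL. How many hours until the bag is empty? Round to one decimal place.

27.2 hours

Duration = 87 mL ÷ 3.2 mL/hr = 27.1875 hr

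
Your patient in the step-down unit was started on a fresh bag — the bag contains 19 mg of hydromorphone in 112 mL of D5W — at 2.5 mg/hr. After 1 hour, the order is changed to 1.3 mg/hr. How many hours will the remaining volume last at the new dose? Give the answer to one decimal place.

12.7 hours

Initial rate:
Concentration = 19 mg ÷ 112 mL = 0.1696429 mg/mL
Rate = 2.5 mg/hr ÷ 0.1696429 mg/mL = 14.73684 mL/hr
Volume infused so far = 14.73684 mL/hr × 1 hr = 14.73684 mL
Volume remaining = 112 − 14.73684 = 97.26316 mL
New rate:
Rate = 1.3 mg/hr ÷ 0.1696429 mg/mL = 7.663158 mL/hr
Time remaining = 97.26316 mL ÷ 7.663158 mL/hr = 12.69231 hr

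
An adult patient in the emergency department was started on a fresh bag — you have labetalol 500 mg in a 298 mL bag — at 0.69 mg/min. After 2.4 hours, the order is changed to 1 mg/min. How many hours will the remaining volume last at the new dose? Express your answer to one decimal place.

Initial rate:
0.69 mg/min × 60 min/hr = 41.4 mg/hr
Concentration = 500 mg ÷ 298 mL = 1.677852 mg/mL
Rate = 41.4 mg/hr ÷ 1.677852 mg/mL = 24.6744 mL/hr
Volume infused so far = 24.6744 mL/hr × 2.4 hr = 59.21856 mL
Volume remaining = 298 − 59.21856 = 238.7814 mL
New rate:
1 mg/min × 60 min/hr = 60 mg/hr
Rate = 60 mg/hr ÷ 1.677852 mg/mL = 35.76 mL/hr
Time remaining = 238.7814 mL ÷ 35.76 mL/hr = 6.677333 hr

6.7 hours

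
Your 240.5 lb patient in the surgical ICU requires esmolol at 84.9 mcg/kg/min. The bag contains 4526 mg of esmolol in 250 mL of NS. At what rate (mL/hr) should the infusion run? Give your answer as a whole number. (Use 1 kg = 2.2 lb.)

31 mL/hr

Weight = 240.5 lb ÷ 2.2 lb/kg = 109.3182 kg
Dose = 84.9 mcg/kg/min × 109.3182 kg = 9281.114 mcg/min
9281.114 mcg/min × 60 min/hr = 556866.8 mcg/hr
Concentration = 4526 mg ÷ 250 mL = 18.104 mg/mL = 18104 mcg/mL
Rate = 556866.8 mcg/hr ÷ 18104 mcg/mL = 30.75932 mL/hr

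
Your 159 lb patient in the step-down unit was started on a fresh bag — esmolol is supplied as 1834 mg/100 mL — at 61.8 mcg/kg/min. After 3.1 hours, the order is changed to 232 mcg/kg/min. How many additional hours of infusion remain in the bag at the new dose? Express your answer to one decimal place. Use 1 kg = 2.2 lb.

1.0 hours

Initial rate:
Weight = 159 lb ÷ 2.2 lb/kg = 72.27273 kg
Dose = 61.8 mcg/kg/min × 72.27273 kg = 4466.455 mcg/min
4466.455 mcg/min × 60 min/hr = 267987.3 mcg/hr
Concentration = 1834 mg ÷ 100 mL = 18.34 mg/mL = 18340 mcg/mL
Rate = 267987.3 mcg/hr ÷ 18340 mcg/mL = 14.61217 mL/hr
Volume infused so far = 14.61217 mL/hr × 3.1 hr = 45.29774 mL
Volume remaining = 100 − 45.29774 = 54.70226 mL
New rate:
Dose = 232 mcg/kg/min × 72.27273 kg = 16767.27 mcg/min
16767.27 mcg/min × 60 min/hr = 1006036 mcg/hr
Rate = 1006036 mcg/hr ÷ 18340 mcg/mL = 54.85476 mL/hr
Time remaining = 54.70226 mL ÷ 54.85476 mL/hr = 0.9972199 hr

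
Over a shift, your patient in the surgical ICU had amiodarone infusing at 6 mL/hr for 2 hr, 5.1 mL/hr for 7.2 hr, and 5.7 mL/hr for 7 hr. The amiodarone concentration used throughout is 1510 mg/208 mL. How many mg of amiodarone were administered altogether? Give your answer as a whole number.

Concentration = 1510 mg ÷ 208 mL = 7.259615 mg/mL
Stage 1: 6 mL/hr × 2 hr = 12 mL → 12 mL × 7.259615 mg/mL = 87.11538 mg
Stage 2: 5.1 mL/hr × 7.2 hr = 36.72 mL → 36.72 mL × 7.259615 mg/mL = 266.5731 mg
Stage 3: 5.7 mL/hr × 7 hr = 39.9 mL → 39.9 mL × 7.259615 mg/mL = 289.6587 mg
Total = 87.11538 + 266.5731 + 289.6587 = 643.3471 mg

643 mg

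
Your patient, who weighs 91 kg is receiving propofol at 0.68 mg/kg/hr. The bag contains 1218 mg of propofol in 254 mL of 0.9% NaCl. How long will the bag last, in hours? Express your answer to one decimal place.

19.7 hours

Dose = 0.68 mg/kg/hr × 91 kg = 61.88 mg/hr
Concentration = 1218 mg ÷ 254 mL = 4.795276 mg/mL
Rate = 61.88 mg/hr ÷ 4.795276 mg/mL = 12.90437 mL/hr
Duration = 254 mL ÷ 12.90437 mL/hr = 19.68326 hr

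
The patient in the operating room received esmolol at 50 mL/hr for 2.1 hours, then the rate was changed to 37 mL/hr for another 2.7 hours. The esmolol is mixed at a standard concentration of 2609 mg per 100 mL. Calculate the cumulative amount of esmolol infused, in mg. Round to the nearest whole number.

5346 mg

Concentration = 2609 mg ÷ 100 mL = 26.09 mg/mL
Stage 1: 50 mL/hr × 2.1 hr = 105 mL → 105 mL × 26.09 mg/mL = 2739.45 mg
Stage 2: 37 mL/hr × 2.7 hr = 99.9 mL → 99.9 mL × 26.09 mg/mL = 2606.391 mg
Total = 2739.45 + 2606.391 = 5345.841 mg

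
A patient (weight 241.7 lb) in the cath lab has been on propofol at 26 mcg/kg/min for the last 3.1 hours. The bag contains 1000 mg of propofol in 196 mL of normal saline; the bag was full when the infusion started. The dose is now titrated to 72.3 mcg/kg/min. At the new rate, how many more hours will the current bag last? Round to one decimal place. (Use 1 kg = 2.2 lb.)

Initial rate:
Weight = 241.7 lb ÷ 2.2 lb/kg = 109.8636 kg
Dose = 26 mcg/kg/min × 109.8636 kg = 2856.455 mcg/min
2856.455 mcg/min × 60 min/hr = 171387.3 mcg/hr
Concentration = 1000 mg ÷ 196 mL = 5.102041 mg/mL = 5102.041 mcg/mL
Rate = 171387.3 mcg/hr ÷ 5102.041 mcg/mL = 33.59191 mL/hr
Volume infused so far = 33.59191 mL/hr × 3.1 hr = 104.1349 mL
Volume remaining = 196 − 104.1349 = 91.86509 mL
New rate:
Dose = 72.3 mcg/kg/min × 109.8636 kg = 7943.141 mcg/min
7943.141 mcg/min × 60 min/hr = 476588.5 mcg/hr
Rate = 476588.5 mcg/hr ÷ 5102.041 mcg/mL = 93.41134 mL/hr
Time remaining = 91.86509 mL ÷ 93.41134 mL/hr = 0.9834469 hr

1.0 hours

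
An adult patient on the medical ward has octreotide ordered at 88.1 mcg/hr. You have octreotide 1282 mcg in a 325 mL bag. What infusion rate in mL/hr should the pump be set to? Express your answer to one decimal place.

Concentration = 1282 mcg ÷ 325 mL = 3.944615 mcg/mL
Rate = 88.1 mcg/hr ÷ 3.944615 mcg/mL = 22.33424 mL/hr

22.3 mL/hr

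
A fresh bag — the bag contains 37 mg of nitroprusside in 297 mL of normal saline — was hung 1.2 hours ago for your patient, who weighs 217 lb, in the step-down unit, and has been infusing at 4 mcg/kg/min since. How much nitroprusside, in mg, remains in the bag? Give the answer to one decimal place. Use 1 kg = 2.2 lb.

Weight = 217 lb ÷ 2.2 lb/kg = 98.63636 kg
Dose = 4 mcg/kg/min × 98.63636 kg = 394.5455 mcg/min
394.5455 mcg/min × 60 min/hr = 23672.73 mcg/hr
Concentration = 37 mg ÷ 297 mL = 0.1245791 mg/mL = 124.5791 mcg/mL
Rate = 23672.73 mcg/hr ÷ 124.5791 mcg/mL = 190.0216 mL/hr
Volume infused = 190.0216 mL/hr × 1.2 hr = 228.0259 mL
Volume remaining = 297 − 228.0259 = 68.97405 mL
Drug remaining = 68.97405 mL × 124.5791 mcg/mL = 8592.727 mcg = 8.592727 mg

8.6 mg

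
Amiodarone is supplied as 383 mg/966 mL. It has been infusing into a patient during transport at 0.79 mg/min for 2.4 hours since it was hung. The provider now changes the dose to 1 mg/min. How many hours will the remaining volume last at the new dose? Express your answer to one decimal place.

Initial rate:
0.79 mg/min × 60 min/hr = 47.4 mg/hr
Concentration = 383 mg ÷ 966 mL = 0.3964803 mg/mL
Rate = 47.4 mg/hr ÷ 0.3964803 mg/mL = 119.552 mL/hr
Volume infused so far = 119.552 mL/hr × 2.4 hr = 286.9247 mL
Volume remaining = 966 − 286.9247 = 679.0753 mL
New rate:
1 mg/min × 60 min/hr = 60 mg/hr
Rate = 60 mg/hr ÷ 0.3964803 mg/mL = 151.3316 mL/hr
Time remaining = 679.0753 mL ÷ 151.3316 mL/hr = 4.487333 hr

4.5 hours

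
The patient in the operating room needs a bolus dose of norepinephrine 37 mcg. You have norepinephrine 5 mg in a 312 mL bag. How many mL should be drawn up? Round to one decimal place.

Concentration = 5 mg ÷ 312 mL = 0.01602564 mg/mL = 16.02564 mcg/mL
Volume = 37 mcg ÷ 16.02564 mcg/mL = 2.3088 mL

2.3 mL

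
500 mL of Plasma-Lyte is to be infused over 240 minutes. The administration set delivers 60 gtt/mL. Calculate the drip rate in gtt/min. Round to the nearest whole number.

500 mL ÷ (240 min) = 2.083333 mL/min
2.083333 mL/min × 60 gtt/mL = 125 gtt/min

125 gtt/min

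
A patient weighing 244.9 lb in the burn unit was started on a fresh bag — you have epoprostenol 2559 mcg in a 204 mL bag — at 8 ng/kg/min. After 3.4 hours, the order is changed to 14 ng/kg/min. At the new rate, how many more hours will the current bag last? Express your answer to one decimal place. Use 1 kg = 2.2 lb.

Initial rate:
Weight = 244.9 lb ÷ 2.2 lb/kg = 111.3182 kg
Dose = 8 ng/kg/min × 111.3182 kg = 890.5455 ng/min
890.5455 ng/min × 60 min/hr = 53432.73 ng/hr
Concentration = 2559 mcg ÷ 204 mL = 12.54412 mcg/mL = 12544.12 ng/mL
Rate = 53432.73 ng/hr ÷ 12544.12 ng/mL = 4.259584 mL/hr
Volume infused so far = 4.259584 mL/hr × 3.4 hr = 14.48259 mL
Volume remaining = 204 − 14.48259 = 189.5174 mL
New rate:
Dose = 14 ng/kg/min × 111.3182 kg = 1558.455 ng/min
1558.455 ng/min × 60 min/hr = 93507.27 ng/hr
Rate = 93507.27 ng/hr ÷ 12544.12 ng/mL = 7.454273 mL/hr
Time remaining = 189.5174 mL ÷ 7.454273 mL/hr = 25.424 hr

25.4 hours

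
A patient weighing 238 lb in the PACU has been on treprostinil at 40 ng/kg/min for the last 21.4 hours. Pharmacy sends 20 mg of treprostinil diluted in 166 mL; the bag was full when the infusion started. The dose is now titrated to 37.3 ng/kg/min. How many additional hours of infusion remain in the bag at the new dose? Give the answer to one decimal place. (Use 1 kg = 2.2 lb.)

59.7 hours

Initial rate:
Weight = 238 lb ÷ 2.2 lb/kg = 108.1818 kg
Dose = 40 ng/kg/min × 108.1818 kg = 4327.273 ng/min
4327.273 ng/min × 60 min/hr = 259636.4 ng/hr
Concentration = 20 mg ÷ 166 mL = 0.1204819 mg/mL = 120481.9 ng/mL
Rate = 259636.4 ng/hr ÷ 120481.9 ng/mL = 2.154982 mL/hr
Volume infused so far = 2.154982 mL/hr × 21.4 hr = 46.11661 mL
Volume remaining = 166 − 46.11661 = 119.8834 mL
New rate:
Dose = 37.3 ng/kg/min × 108.1818 kg = 4035.182 ng/min
4035.182 ng/min × 60 min/hr = 242110.9 ng/hr
Rate = 242110.9 ng/hr ÷ 120481.9 ng/mL = 2.009521 mL/hr
Time remaining = 119.8834 mL ÷ 2.009521 mL/hr = 59.65771 hr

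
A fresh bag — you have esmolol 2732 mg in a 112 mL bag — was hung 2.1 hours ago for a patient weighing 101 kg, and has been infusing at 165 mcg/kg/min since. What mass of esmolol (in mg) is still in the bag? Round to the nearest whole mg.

Dose = 165 mcg/kg/min × 101 kg = 16665 mcg/min
16665 mcg/min × 60 min/hr = 999900 mcg/hr
Concentration = 2732 mg ÷ 112 mL = 24.39286 mg/mL = 24392.86 mcg/mL
Rate = 999900 mcg/hr ÷ 24392.86 mcg/mL = 40.99151 mL/hr
Volume infused = 40.99151 mL/hr × 2.1 hr = 86.08217 mL
Volume remaining = 112 − 86.08217 = 25.91783 mL
Drug remaining = 25.91783 mL × 24392.86 mcg/mL = 632210 mcg = 632.21 mg

632 mg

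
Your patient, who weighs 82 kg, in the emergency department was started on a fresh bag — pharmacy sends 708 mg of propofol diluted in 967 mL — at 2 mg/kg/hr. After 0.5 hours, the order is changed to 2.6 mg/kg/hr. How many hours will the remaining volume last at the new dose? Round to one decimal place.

2.9 hours

Initial rate:
Dose = 2 mg/kg/hr × 82 kg = 164 mg/hr
Concentration = 708 mg ÷ 967 mL = 0.7321613 mg/mL
Rate = 164 mg/hr ÷ 0.7321613 mg/mL = 223.9944 mL/hr
Volume infused so far = 223.9944 mL/hr × 0.5 hr = 111.9972 mL
Volume remaining = 967 − 111.9972 = 855.0028 mL
New rate:
Dose = 2.6 mg/kg/hr × 82 kg = 213.2 mg/hr
Rate = 213.2 mg/hr ÷ 0.7321613 mg/mL = 291.1927 mL/hr
Time remaining = 855.0028 mL ÷ 291.1927 mL/hr = 2.93621 hr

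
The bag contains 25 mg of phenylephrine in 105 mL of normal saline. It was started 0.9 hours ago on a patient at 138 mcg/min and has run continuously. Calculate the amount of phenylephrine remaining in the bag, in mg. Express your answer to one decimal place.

17.5 mg

138 mcg/min × 60 min/hr = 8280 mcg/hr
Concentration = 25 mg ÷ 105 mL = 0.2380952 mg/mL = 238.0952 mcg/mL
Rate = 8280 mcg/hr ÷ 238.0952 mcg/mL = 34.776 mL/hr
Volume infused = 34.776 mL/hr × 0.9 hr = 31.2984 mL
Volume remaining = 105 − 31.2984 = 73.7016 mL
Drug remaining = 73.7016 mL × 238.0952 mcg/mL = 17548 mcg = 17.548 mg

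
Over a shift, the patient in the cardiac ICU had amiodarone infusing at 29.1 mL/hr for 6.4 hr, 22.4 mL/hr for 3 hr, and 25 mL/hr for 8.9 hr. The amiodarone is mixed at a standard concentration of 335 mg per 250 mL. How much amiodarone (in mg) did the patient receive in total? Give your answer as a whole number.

Concentration = 335 mg ÷ 250 mL = 1.34 mg/mL
Stage 1: 29.1 mL/hr × 6.4 hr = 186.24 mL → 186.24 mL × 1.34 mg/mL = 249.5616 mg
Stage 2: 22.4 mL/hr × 3 hr = 67.2 mL → 67.2 mL × 1.34 mg/mL = 90.048 mg
Stage 3: 25 mL/hr × 8.9 hr = 222.5 mL → 222.5 mL × 1.34 mg/mL = 298.15 mg
Total = 249.5616 + 90.048 + 298.15 = 637.7596 mg

638 mg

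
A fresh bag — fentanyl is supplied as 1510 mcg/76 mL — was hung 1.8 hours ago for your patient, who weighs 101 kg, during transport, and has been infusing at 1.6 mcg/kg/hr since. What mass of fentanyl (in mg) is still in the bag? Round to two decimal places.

Dose = 1.6 mcg/kg/hr × 101 kg = 161.6 mcg/hr
Concentration = 1510 mcg ÷ 76 mL = 19.86842 mcg/mL
Rate = 161.6 mcg/hr ÷ 19.86842 mcg/mL = 8.13351 mL/hr
Volume infused = 8.13351 mL/hr × 1.8 hr = 14.64032 mL
Volume remaining = 76 − 14.64032 = 61.35968 mL
Drug remaining = 61.35968 mL × 19.86842 mcg/mL = 1219.12 mcg = 1.21912 mg

1.22 mg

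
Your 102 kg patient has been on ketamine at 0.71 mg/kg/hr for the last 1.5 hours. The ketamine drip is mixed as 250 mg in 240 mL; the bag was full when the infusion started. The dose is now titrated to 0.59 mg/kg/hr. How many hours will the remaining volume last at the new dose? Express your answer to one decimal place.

2.3 hours

Initial rate:
Dose = 0.71 mg/kg/hr × 102 kg = 72.42 mg/hr
Concentration = 250 mg ÷ 240 mL = 1.041667 mg/mL
Rate = 72.42 mg/hr ÷ 1.041667 mg/mL = 69.5232 mL/hr
Volume infused so far = 69.5232 mL/hr × 1.5 hr = 104.2848 mL
Volume remaining = 240 − 104.2848 = 135.7152 mL
New rate:
Dose = 0.59 mg/kg/hr × 102 kg = 60.18 mg/hr
Rate = 60.18 mg/hr ÷ 1.041667 mg/mL = 57.7728 mL/hr
Time remaining = 135.7152 mL ÷ 57.7728 mL/hr = 2.349119 hr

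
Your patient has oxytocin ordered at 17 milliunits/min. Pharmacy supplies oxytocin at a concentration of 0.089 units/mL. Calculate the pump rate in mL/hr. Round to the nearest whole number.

11 mL/hr

17 milliunits/min × 60 min/hr = 1020 milliunits/hr
Concentration = 0.089 units/mL = 89 milliunits/mL
Rate = 1020 milliunits/hr ÷ 89 milliunits/mL = 11.46067 mL/hr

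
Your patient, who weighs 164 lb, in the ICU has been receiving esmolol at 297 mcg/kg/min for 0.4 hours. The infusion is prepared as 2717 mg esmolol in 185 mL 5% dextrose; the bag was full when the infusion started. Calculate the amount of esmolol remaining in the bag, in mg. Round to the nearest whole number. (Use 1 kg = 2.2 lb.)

2186 mg

Weight = 164 lb ÷ 2.2 lb/kg = 74.54545 kg
Dose = 297 mcg/kg/min × 74.54545 kg = 22140 mcg/min
22140 mcg/min × 60 min/hr = 1328400 mcg/hr
Concentration = 2717 mg ÷ 185 mL = 14.68649 mg/mL = 14686.49 mcg/mL
Rate = 1328400 mcg/hr ÷ 14686.49 mcg/mL = 90.4505 mL/hr
Volume infused = 90.4505 mL/hr × 0.4 hr = 36.1802 mL
Volume remaining = 185 − 36.1802 = 148.8198 mL
Drug remaining = 148.8198 mL × 14686.49 mcg/mL = 2185640 mcg = 2185.64 mg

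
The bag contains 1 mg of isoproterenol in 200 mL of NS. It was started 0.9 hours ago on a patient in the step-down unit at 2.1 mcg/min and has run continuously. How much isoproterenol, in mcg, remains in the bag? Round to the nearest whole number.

887 mcg

2.1 mcg/min × 60 min/hr = 126 mcg/hr
Concentration = 1 mg ÷ 200 mL = 0.005 mg/mL = 5 mcg/mL
Rate = 126 mcg/hr ÷ 5 mcg/mL = 25.2 mL/hr
Volume infused = 25.2 mL/hr × 0.9 hr = 22.68 mL
Volume remaining = 200 − 22.68 = 177.32 mL
Drug remaining = 177.32 mL × 5 mcg/mL = 886.6 mcg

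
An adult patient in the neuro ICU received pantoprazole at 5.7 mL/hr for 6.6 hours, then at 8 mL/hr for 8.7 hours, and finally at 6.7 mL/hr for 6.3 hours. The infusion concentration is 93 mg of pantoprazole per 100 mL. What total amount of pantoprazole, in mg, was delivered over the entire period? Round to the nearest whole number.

Concentration = 93 mg ÷ 100 mL = 0.93 mg/mL
Stage 1: 5.7 mL/hr × 6.6 hr = 37.62 mL → 37.62 mL × 0.93 mg/mL = 34.9866 mg
Stage 2: 8 mL/hr × 8.7 hr = 69.6 mL → 69.6 mL × 0.93 mg/mL = 64.728 mg
Stage 3: 6.7 mL/hr × 6.3 hr = 42.21 mL → 42.21 mL × 0.93 mg/mL = 39.2553 mg
Total = 34.9866 + 64.728 + 39.2553 = 138.9699 mg

139 mg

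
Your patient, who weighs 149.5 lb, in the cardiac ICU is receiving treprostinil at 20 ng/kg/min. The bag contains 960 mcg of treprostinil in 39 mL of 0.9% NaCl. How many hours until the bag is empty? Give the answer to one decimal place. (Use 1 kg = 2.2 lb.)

Weight = 149.5 lb ÷ 2.2 lb/kg = 67.95455 kg
Dose = 20 ng/kg/min × 67.95455 kg = 1359.091 ng/min
1359.091 ng/min × 60 min/hr = 81545.45 ng/hr
Concentration = 960 mcg ÷ 39 mL = 24.61538 mcg/mL = 24615.38 ng/mL
Rate = 81545.45 ng/hr ÷ 24615.38 ng/mL = 3.312784 mL/hr
Duration = 39 mL ÷ 3.312784 mL/hr = 11.77258 hr

11.8 hours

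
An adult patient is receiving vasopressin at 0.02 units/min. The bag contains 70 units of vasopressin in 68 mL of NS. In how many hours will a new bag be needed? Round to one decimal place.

0.02 units/min × 60 min/hr = 1.2 units/hr
Concentration = 70 units ÷ 68 mL = 1.029412 units/mL
Rate = 1.2 units/hr ÷ 1.029412 units/mL = 1.165714 mL/hr
Duration = 68 mL ÷ 1.165714 mL/hr = 58.33333 hr

58.3 hours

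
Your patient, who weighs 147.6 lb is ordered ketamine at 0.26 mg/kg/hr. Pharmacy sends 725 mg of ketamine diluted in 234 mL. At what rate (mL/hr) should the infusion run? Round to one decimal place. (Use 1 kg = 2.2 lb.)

5.6 mL/hr

Weight = 147.6 lb ÷ 2.2 lb/kg = 67.09091 kg
Dose = 0.26 mg/kg/hr × 67.09091 kg = 17.44364 mg/hr
Concentration = 725 mg ÷ 234 mL = 3.098291 mg/mL
Rate = 17.44364 mg/hr ÷ 3.098291 mg/mL = 5.630084 mL/hr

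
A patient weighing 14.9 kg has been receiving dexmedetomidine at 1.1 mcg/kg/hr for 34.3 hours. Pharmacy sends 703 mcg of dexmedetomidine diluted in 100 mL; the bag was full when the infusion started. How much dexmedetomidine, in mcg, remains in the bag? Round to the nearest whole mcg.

Dose = 1.1 mcg/kg/hr × 14.9 kg = 16.39 mcg/hr
Concentration = 703 mcg ÷ 100 mL = 7.03 mcg/mL
Rate = 16.39 mcg/hr ÷ 7.03 mcg/mL = 2.331437 mL/hr
Volume infused = 2.331437 mL/hr × 34.3 hr = 79.96828 mL
Volume remaining = 100 − 79.96828 = 20.03172 mL
Drug remaining = 20.03172 mL × 7.03 mcg/mL = 140.823 mcg

141 mcg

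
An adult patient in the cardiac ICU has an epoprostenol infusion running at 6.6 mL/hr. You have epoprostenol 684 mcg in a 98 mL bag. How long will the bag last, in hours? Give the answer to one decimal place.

14.8 hours

Duration = 98 mL ÷ 6.6 mL/hr = 14.84848 hr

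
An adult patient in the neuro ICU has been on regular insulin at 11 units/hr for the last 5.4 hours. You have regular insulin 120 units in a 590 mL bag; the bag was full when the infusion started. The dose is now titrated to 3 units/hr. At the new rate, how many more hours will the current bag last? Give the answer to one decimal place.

Initial rate:
Concentration = 120 units ÷ 590 mL = 0.2033898 units/mL
Rate = 11 units/hr ÷ 0.2033898 units/mL = 54.08333 mL/hr
Volume infused so far = 54.08333 mL/hr × 5.4 hr = 292.05 mL
Volume remaining = 590 − 292.05 = 297.95 mL
New rate:
Rate = 3 units/hr ÷ 0.2033898 units/mL = 14.75 mL/hr
Time remaining = 297.95 mL ÷ 14.75 mL/hr = 20.2 hr

20.2 hours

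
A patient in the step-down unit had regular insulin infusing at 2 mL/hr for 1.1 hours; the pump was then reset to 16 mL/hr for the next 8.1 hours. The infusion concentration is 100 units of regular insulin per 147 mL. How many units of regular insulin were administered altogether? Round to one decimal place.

89.7 units

Concentration = 100 units ÷ 147 mL = 0.6802721 units/mL
Stage 1: 2 mL/hr × 1.1 hr = 2.2 mL → 2.2 mL × 0.6802721 units/mL = 1.496599 units
Stage 2: 16 mL/hr × 8.1 hr = 129.6 mL → 129.6 mL × 0.6802721 units/mL = 88.16327 units
Total = 1.496599 + 88.16327 = 89.65986 units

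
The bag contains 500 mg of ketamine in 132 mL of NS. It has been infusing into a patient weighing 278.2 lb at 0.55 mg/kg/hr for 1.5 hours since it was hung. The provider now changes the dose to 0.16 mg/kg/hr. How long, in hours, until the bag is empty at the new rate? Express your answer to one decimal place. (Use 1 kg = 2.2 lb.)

Initial rate:
Weight = 278.2 lb ÷ 2.2 lb/kg = 126.4545 kg
Dose = 0.55 mg/kg/hr × 126.4545 kg = 69.55 mg/hr
Concentration = 500 mg ÷ 132 mL = 3.787879 mg/mL
Rate = 69.55 mg/hr ÷ 3.787879 mg/mL = 18.3612 mL/hr
Volume infused so far = 18.3612 mL/hr × 1.5 hr = 27.5418 mL
Volume remaining = 132 − 27.5418 = 104.4582 mL
New rate:
Dose = 0.16 mg/kg/hr × 126.4545 kg = 20.23273 mg/hr
Rate = 20.23273 mg/hr ÷ 3.787879 mg/mL = 5.34144 mL/hr
Time remaining = 104.4582 mL ÷ 5.34144 mL/hr = 19.55619 hr

19.6 hours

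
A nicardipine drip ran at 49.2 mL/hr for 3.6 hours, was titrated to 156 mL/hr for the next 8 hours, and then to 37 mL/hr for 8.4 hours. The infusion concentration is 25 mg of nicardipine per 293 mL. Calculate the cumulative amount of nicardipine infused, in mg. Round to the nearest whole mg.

148 mg

Concentration = 25 mg ÷ 293 mL = 0.08532423 mg/mL
Stage 1: 49.2 mL/hr × 3.6 hr = 177.12 mL → 177.12 mL × 0.08532423 mg/mL = 15.11263 mg
Stage 2: 156 mL/hr × 8 hr = 1248 mL → 1248 mL × 0.08532423 mg/mL = 106.4846 mg
Stage 3: 37 mL/hr × 8.4 hr = 310.8 mL → 310.8 mL × 0.08532423 mg/mL = 26.51877 mg
Total = 15.11263 + 106.4846 + 26.51877 = 148.116 mg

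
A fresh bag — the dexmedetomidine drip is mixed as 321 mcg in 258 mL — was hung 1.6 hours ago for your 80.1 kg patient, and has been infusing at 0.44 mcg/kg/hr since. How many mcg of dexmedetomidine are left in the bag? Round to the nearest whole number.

265 mcg

Dose = 0.44 mcg/kg/hr × 80.1 kg = 35.244 mcg/hr
Concentration = 321 mcg ÷ 258 mL = 1.244186 mcg/mL
Rate = 35.244 mcg/hr ÷ 1.244186 mcg/mL = 28.32695 mL/hr
Volume infused = 28.32695 mL/hr × 1.6 hr = 45.32313 mL
Volume remaining = 258 − 45.32313 = 212.6769 mL
Drug remaining = 212.6769 mL × 1.244186 mcg/mL = 264.6096 mcg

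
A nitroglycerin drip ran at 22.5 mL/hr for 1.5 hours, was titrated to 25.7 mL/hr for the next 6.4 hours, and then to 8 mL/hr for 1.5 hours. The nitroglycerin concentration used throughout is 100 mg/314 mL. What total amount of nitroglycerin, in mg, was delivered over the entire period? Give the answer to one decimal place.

67.0 mg

Concentration = 100 mg ÷ 314 mL = 0.3184713 mg/mL
Stage 1: 22.5 mL/hr × 1.5 hr = 33.75 mL → 33.75 mL × 0.3184713 mg/mL = 10.74841 mg
Stage 2: 25.7 mL/hr × 6.4 hr = 164.48 mL → 164.48 mL × 0.3184713 mg/mL = 52.38217 mg
Stage 3: 8 mL/hr × 1.5 hr = 12 mL → 12 mL × 0.3184713 mg/mL = 3.821656 mg
Total = 10.74841 + 52.38217 + 3.821656 = 66.95223 mg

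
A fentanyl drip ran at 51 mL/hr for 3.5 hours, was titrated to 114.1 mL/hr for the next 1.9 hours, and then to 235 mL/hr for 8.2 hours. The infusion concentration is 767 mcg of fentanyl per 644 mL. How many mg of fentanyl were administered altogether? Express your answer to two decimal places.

2.77 mg

Concentration = 767 mcg ÷ 644 mL = 1.190994 mcg/mL
Stage 1: 51 mL/hr × 3.5 hr = 178.5 mL → 178.5 mL × 1.190994 mcg/mL = 212.5924 mcg
Stage 2: 114.1 mL/hr × 1.9 hr = 216.79 mL → 216.79 mL × 1.190994 mcg/mL = 258.1955 mcg
Stage 3: 235 mL/hr × 8.2 hr = 1927 mL → 1927 mL × 1.190994 mcg/mL = 2295.045 mcg
Total = 212.5924 + 258.1955 + 2295.045 = 2765.833 mcg = 2.765833 mg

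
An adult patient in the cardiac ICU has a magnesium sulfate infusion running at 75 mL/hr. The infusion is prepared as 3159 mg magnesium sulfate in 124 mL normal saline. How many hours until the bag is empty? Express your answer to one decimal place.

1.7 hours

Duration = 124 mL ÷ 75 mL/hr = 1.653333 hr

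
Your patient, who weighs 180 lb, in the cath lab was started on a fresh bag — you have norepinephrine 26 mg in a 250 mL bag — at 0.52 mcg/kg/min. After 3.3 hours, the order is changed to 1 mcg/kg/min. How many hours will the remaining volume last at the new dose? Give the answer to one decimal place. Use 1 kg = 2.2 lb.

Initial rate:
Weight = 180 lb ÷ 2.2 lb/kg = 81.81818 kg
Dose = 0.52 mcg/kg/min × 81.81818 kg = 42.54545 mcg/min
42.54545 mcg/min × 60 min/hr = 2552.727 mcg/hr
Concentration = 26 mg ÷ 250 mL = 0.104 mg/mL = 104 mcg/mL
Rate = 2552.727 mcg/hr ÷ 104 mcg/mL = 24.54545 mL/hr
Volume infused so far = 24.54545 mL/hr × 3.3 hr = 81 mL
Volume remaining = 250 − 81 = 169 mL
New rate:
Dose = 1 mcg/kg/min × 81.81818 kg = 81.81818 mcg/min
81.81818 mcg/min × 60 min/hr = 4909.091 mcg/hr
Rate = 4909.091 mcg/hr ÷ 104 mcg/mL = 47.2028 mL/hr
Time remaining = 169 mL ÷ 47.2028 mL/hr = 3.580296 hr

3.6 hours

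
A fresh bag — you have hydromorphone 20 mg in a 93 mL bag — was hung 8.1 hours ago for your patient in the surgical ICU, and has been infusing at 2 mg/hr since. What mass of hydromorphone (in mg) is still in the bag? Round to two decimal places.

Concentration = 20 mg ÷ 93 mL = 0.2150538 mg/mL
Rate = 2 mg/hr ÷ 0.2150538 mg/mL = 9.3 mL/hr
Volume infused = 9.3 mL/hr × 8.1 hr = 75.33 mL
Volume remaining = 93 − 75.33 = 17.67 mL
Drug remaining = 17.67 mL × 0.2150538 mg/mL = 3.8 mg

3.80 mg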